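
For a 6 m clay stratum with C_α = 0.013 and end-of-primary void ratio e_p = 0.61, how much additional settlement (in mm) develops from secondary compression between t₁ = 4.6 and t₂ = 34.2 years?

S_s ≈ 42.2 mm

Secondary compression: S_s = C_α·H/(1+e_p)·log₁₀(t₂/t₁)
S_s = 0.013×6/(1+0.61)×log₁₀(34.2/4.6)
    = 0.04845 × 0.8713 = 0.04221 m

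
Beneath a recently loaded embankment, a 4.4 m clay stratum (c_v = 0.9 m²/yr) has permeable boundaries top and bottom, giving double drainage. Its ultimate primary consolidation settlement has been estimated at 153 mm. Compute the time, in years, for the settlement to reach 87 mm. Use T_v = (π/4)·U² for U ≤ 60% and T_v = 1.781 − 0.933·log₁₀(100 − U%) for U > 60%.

Drainage path length: H_d = H/2 = 2.2 m (double drainage).
U = S(t)/S_ult = 87/153 = 0.5686.
U ≤ 60%: T_v = (π/4)·U² = (π/4)×0.56863² = 0.25395.
t = T_v·H_d²/c_v = 0.25395×2.2²/0.9 = 1.366 years.

t ≈ 1.37 years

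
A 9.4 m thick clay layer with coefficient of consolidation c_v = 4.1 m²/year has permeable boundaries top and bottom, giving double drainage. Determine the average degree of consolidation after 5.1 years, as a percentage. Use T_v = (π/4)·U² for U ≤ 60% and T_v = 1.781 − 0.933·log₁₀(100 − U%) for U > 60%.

Drainage path length: H_d = H/2 = 4.7 m (double drainage).
T_v = c_v·t/H_d² = 4.1×5.1/4.7² = 0.94658.
T_v = 0.94658 corresponds to the U > 60% branch:
U = 1 − 10^((1.781 − T_v)/0.933)/100 = 0.9216

U ≈ 92.2 %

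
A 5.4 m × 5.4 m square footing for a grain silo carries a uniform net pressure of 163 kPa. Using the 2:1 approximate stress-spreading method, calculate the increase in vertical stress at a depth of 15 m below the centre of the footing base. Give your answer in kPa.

Δσ_z ≈ 11.4 kPa

By the 2:1 method the load spreads at 1 horizontal : 2 vertical, so at depth z the loaded area has grown by z in each plan dimension:
Δσ = qBL/((B+z)(L+z)) = 163×5.4×5.4/((5.4+15)(5.4+15)) = 11.421 kPa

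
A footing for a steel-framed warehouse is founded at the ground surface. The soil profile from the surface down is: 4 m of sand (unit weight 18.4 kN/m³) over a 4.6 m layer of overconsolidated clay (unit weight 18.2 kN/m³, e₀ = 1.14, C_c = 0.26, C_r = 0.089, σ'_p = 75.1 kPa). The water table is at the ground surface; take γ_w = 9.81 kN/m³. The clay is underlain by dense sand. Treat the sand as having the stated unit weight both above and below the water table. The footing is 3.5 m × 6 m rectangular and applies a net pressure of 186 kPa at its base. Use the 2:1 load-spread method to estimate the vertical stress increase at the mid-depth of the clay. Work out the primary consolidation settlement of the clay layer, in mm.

Mid-depth of clay below the ground surface: z = 4 + 4.6/2 = 6.3 m.
Total vertical stress at mid-clay: σ_v = 18.4×4 + 18.2×2.3 = 115.46 kPa.
Pore pressure: u = 9.81×(6.3 − 0) = 61.803 kPa.
Initial effective stress: σ'_0 = σ_v − u = 115.46 − 61.803 = 53.657 kPa.
Stress increase at mid-clay by the 2:1 spreading method:
Δσ = qBL/((B+z)(L+z)) = 186×3.5×6/((3.5+6.3)(6+6.3)) = 32.404 kPa
Final effective stress: σ'_f = 53.657 + 32.404 = 86.061 kPa.
σ'_f = 86.061 > σ'_p = 75.1 kPa, so the stress path crosses the preconsolidation pressure — recompression up to σ'_p, then virgin compression beyond:
S_c = H/(1+e₀)·[C_r·log₁₀(σ'_p/σ'_0) + C_c·log₁₀(σ'_f/σ'_p)]
    = 4.6/2.14 × [0.089×log₁₀(75.1/53.657) + 0.26×log₁₀(86.061/75.1)]
    = 2.1495 × [0.012995 + 0.015383] = 0.061 m

S_c ≈ 61 mm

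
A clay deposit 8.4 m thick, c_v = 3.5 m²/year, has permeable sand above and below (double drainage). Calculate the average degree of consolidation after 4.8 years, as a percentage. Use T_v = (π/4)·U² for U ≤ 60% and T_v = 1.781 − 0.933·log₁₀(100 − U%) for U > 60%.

U ≈ 92.3 %

Drainage path length: H_d = H/2 = 4.2 m (double drainage).
T_v = c_v·t/H_d² = 3.5×4.8/4.2² = 0.95238.
T_v = 0.95238 corresponds to the U > 60% branch:
U = 1 − 10^((1.781 − T_v)/0.933)/100 = 0.9227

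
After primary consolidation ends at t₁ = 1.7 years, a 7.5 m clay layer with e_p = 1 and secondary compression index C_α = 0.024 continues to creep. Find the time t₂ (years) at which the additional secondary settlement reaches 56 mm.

t₂ ≈ 7.12 years

S_s = C_α·H/(1+e_p)·log₁₀(t₂/t₁) ⇒ log₁₀(t₂/t₁) = S_s·(1+e_p)/(C_α·H).
log₁₀(t₂/t₁) = 0.056 × (1+1) / (0.024×7.5) = 0.6222
t₂ = t₁ × 10^0.6222 = 1.7 × 4.19 = 7.123 years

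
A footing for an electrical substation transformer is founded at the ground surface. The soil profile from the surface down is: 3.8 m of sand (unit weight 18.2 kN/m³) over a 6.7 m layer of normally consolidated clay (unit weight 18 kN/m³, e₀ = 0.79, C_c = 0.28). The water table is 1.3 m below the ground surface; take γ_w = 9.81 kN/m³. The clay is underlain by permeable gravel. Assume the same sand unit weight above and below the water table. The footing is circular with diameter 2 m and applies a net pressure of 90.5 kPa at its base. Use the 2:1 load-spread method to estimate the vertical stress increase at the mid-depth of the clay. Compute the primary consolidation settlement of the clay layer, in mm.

Mid-depth of clay below the ground surface: z = 3.8 + 6.7/2 = 7.15 m.
Total vertical stress at mid-clay: σ_v = 18.2×3.8 + 18×3.35 = 129.46 kPa.
Pore pressure: u = 9.81×(7.15 − 1.3) = 57.389 kPa.
Initial effective stress: σ'_0 = σ_v − u = 129.46 − 57.389 = 72.071 kPa.
Stress increase at mid-clay by the 2:1 spreading method:
Δσ ≈ qD²/(D+z)² = 90.5×2²/(2+7.15)² = 4.3238 kPa
Final effective stress: σ'_f = σ'_0 + Δσ = 72.071 + 4.3238 = 76.395 kPa.
Normally consolidated clay, so the full stress increment lies on the virgin compression line:
S_c = C_c·H/(1+e₀)·log₁₀(σ'_f/σ'_0) = 0.28×6.7/(1+0.79)×log₁₀(76.395/72.071)
    = 1.048 × 0.025304 = 0.02652 m

S_c ≈ 26.5 mm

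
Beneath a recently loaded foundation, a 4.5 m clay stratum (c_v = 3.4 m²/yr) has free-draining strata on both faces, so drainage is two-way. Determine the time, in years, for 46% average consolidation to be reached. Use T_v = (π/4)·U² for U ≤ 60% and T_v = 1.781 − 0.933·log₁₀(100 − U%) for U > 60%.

t ≈ 0.247 years

Drainage path length: H_d = H/2 = 2.25 m (double drainage).
U ≤ 60%: T_v = (π/4)·U² = (π/4)×0.46² = 0.16619.
t = T_v·H_d²/c_v = 0.16619×2.25²/3.4 = 0.2475 years.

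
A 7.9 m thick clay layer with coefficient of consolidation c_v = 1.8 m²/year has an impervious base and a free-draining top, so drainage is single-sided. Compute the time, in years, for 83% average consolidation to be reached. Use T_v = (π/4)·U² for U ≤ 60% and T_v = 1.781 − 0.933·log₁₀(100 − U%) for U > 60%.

t ≈ 21.9 years

Drainage path length: H_d = H = 7.9 m (single drainage).
U > 60%: T_v = 1.781 − 0.933·log₁₀(100 − 83) = 0.63299.
t = T_v·H_d²/c_v = 0.63299×7.9²/1.8 = 21.95 years.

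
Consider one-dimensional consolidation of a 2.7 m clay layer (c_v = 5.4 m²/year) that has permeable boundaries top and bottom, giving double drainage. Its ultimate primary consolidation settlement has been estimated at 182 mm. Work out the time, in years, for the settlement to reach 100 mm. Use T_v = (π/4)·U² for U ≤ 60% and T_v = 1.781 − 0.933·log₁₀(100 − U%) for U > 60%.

t ≈ 0.08 years

Drainage path length: H_d = H/2 = 1.35 m (double drainage).
U = S(t)/S_ult = 100/182 = 0.5495.
U ≤ 60%: T_v = (π/4)·U² = (π/4)×0.54945² = 0.23711.
t = T_v·H_d²/c_v = 0.23711×1.35²/5.4 = 0.08002 years.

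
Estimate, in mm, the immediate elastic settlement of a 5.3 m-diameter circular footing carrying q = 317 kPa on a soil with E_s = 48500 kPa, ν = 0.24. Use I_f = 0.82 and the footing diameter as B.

S_e ≈ 26.8 mm

Immediate (elastic) settlement: S_e = q·B·(1−ν²)/E_s · I_f.
S_e = 317 × 5.3 × (1 − 0.24²) / 48500 × 0.82
    = 317 × 5.3 × 0.9424 / 48500 × 0.82
    = 0.02677 m = 26.77 mm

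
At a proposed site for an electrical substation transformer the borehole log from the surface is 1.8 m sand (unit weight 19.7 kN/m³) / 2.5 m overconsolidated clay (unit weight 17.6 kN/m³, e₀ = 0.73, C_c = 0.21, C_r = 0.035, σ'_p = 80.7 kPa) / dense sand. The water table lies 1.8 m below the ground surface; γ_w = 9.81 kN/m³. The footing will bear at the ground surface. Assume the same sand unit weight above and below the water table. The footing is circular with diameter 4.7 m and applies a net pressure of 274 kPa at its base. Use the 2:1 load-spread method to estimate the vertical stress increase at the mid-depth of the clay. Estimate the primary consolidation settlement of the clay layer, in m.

Mid-depth of clay below the ground surface: z = 1.8 + 2.5/2 = 3.05 m.
Total vertical stress at mid-clay: σ_v = 19.7×1.8 + 17.6×1.25 = 57.46 kPa.
Pore pressure: u = 9.81×(3.05 − 1.8) = 12.263 kPa.
Initial effective stress: σ'_0 = σ_v − u = 57.46 − 12.263 = 45.197 kPa.
Stress increase at mid-clay by the 2:1 spreading method:
Δσ ≈ qD²/(D+z)² = 274×4.7²/(4.7+3.05)² = 100.77 kPa
Final effective stress: σ'_f = 45.197 + 100.77 = 145.97 kPa.
σ'_f = 145.97 > σ'_p = 80.7 kPa, so the stress path crosses the preconsolidation pressure — recompression up to σ'_p, then virgin compression beyond:
S_c = H/(1+e₀)·[C_r·log₁₀(σ'_p/σ'_0) + C_c·log₁₀(σ'_f/σ'_p)]
    = 2.5/1.73 × [0.035×log₁₀(80.7/45.197) + 0.21×log₁₀(145.97/80.7)]
    = 1.4451 × [0.0088117 + 0.054052] = 0.09084 m

S_c ≈ 0.0908 m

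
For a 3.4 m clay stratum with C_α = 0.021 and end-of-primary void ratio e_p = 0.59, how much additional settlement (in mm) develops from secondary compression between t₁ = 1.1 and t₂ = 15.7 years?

S_s ≈ 51.8 mm

Secondary compression: S_s = C_α·H/(1+e_p)·log₁₀(t₂/t₁)
S_s = 0.021×3.4/(1+0.59)×log₁₀(15.7/1.1)
    = 0.04491 × 1.155 = 0.05184 m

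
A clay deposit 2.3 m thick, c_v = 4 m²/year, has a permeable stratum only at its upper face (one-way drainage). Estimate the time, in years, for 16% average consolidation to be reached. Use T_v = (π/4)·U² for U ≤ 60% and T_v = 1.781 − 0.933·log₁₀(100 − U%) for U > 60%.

Drainage path length: H_d = H = 2.3 m (single drainage).
U ≤ 60%: T_v = (π/4)·U² = (π/4)×0.16² = 0.020106.
t = T_v·H_d²/c_v = 0.020106×2.3²/4 = 0.02659 years.

t ≈ 0.0266 years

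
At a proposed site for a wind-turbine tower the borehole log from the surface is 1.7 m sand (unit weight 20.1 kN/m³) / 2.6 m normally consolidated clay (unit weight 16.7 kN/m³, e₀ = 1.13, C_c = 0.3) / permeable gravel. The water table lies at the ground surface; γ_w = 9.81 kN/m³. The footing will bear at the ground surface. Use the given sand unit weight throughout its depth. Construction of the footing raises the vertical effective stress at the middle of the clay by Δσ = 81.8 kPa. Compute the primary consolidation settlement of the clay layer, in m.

S_c ≈ 0.224 m

Mid-depth of clay below the ground surface: z = 1.7 + 2.6/2 = 3 m.
Total vertical stress at mid-clay: σ_v = 20.1×1.7 + 16.7×1.3 = 55.88 kPa.
Pore pressure: u = 9.81×(3 − 0) = 29.43 kPa.
Initial effective stress: σ'_0 = σ_v − u = 55.88 − 29.43 = 26.45 kPa.
Final effective stress: σ'_f = σ'_0 + Δσ = 26.45 + 81.8 = 108.25 kPa.
Normally consolidated clay, so the full stress increment lies on the virgin compression line:
S_c = C_c·H/(1+e₀)·log₁₀(σ'_f/σ'_0) = 0.3×2.6/(1+1.13)×log₁₀(108.25/26.45)
    = 0.3662 × 0.612 = 0.2241 m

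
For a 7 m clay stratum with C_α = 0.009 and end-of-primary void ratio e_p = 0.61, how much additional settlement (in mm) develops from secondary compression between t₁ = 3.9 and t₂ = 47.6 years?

Secondary compression: S_s = C_α·H/(1+e_p)·log₁₀(t₂/t₁)
S_s = 0.009×7/(1+0.61)×log₁₀(47.6/3.9)
    = 0.03913 × 1.087 = 0.04252 m

S_s ≈ 42.5 mm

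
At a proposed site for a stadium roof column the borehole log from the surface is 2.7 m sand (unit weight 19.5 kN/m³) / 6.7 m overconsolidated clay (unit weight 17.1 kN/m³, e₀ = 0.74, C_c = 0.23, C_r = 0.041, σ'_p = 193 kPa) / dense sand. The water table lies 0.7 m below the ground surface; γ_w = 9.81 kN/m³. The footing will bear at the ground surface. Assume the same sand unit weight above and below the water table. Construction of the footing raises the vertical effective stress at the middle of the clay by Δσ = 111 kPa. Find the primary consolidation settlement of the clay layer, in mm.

Mid-depth of clay below the ground surface: z = 2.7 + 6.7/2 = 6.05 m.
Total vertical stress at mid-clay: σ_v = 19.5×2.7 + 17.1×3.35 = 109.94 kPa.
Pore pressure: u = 9.81×(6.05 − 0.7) = 52.483 kPa.
Initial effective stress: σ'_0 = σ_v − u = 109.94 − 52.483 = 57.457 kPa.
Final effective stress: σ'_f = 57.457 + 111 = 168.46 kPa.
σ'_f = 168.46 ≤ σ'_p = 193 kPa, so the clay remains overconsolidated and only the recompression index applies:
S_c = C_r·H/(1+e₀)·log₁₀(σ'_f/σ'_0) = 0.041×6.7/1.74×log₁₀(168.46/57.457)
    = 0.15787 × 0.46715 = 0.07375 m

S_c ≈ 73.8 mm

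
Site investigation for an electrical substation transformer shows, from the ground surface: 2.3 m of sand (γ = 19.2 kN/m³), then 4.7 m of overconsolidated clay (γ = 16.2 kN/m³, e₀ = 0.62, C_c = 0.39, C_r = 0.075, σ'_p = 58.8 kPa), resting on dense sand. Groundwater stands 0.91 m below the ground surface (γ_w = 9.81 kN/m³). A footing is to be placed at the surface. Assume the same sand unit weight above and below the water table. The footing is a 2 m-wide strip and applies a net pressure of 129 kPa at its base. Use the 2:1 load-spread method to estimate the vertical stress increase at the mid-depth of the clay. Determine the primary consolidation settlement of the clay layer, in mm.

Mid-depth of clay below the ground surface: z = 2.3 + 4.7/2 = 4.65 m.
Total vertical stress at mid-clay: σ_v = 19.2×2.3 + 16.2×2.35 = 82.23 kPa.
Pore pressure: u = 9.81×(4.65 − 0.91) = 36.689 kPa.
Initial effective stress: σ'_0 = σ_v − u = 82.23 − 36.689 = 45.541 kPa.
Stress increase at mid-clay by the 2:1 spreading method:
Δσ = qB/(B+z) = 129×2/(2+4.65) = 38.797 kPa
Final effective stress: σ'_f = 45.541 + 38.797 = 84.338 kPa.
σ'_f = 84.338 > σ'_p = 58.8 kPa, so the stress path crosses the preconsolidation pressure — recompression up to σ'_p, then virgin compression beyond:
S_c = H/(1+e₀)·[C_r·log₁₀(σ'_p/σ'_0) + C_c·log₁₀(σ'_f/σ'_p)]
    = 4.7/1.62 × [0.075×log₁₀(58.8/45.541) + 0.39×log₁₀(84.338/58.8)]
    = 2.9012 × [0.0083231 + 0.061092] = 0.2014 m

S_c ≈ 201 mm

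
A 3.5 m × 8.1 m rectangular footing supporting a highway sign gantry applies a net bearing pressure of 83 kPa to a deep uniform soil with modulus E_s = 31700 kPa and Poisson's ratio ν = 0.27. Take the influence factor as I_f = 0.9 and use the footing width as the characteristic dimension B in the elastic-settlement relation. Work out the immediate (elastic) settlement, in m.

S_e ≈ 0.00765 m

Immediate (elastic) settlement: S_e = q·B·(1−ν²)/E_s · I_f.
S_e = 83 × 3.5 × (1 − 0.27²) / 31700 × 0.9
    = 83 × 3.5 × 0.9271 / 31700 × 0.9
    = 0.007646 m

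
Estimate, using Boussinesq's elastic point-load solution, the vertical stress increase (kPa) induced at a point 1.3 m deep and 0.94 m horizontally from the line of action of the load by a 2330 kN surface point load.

Δσ_z ≈ 230 kPa

Boussinesq vertical stress below a point load on an elastic half-space:
Δσ_z = 3P/(2πz²) · [1 + (r/z)²]^(−5/2)
r/z = 0.94/1.3 = 0.72308; [1+(r/z)²]^(−5/2) = 0.34943.
Δσ_z = 3×2330/(2π×1.3²) × 0.34943 = 658.28 × 0.34943 = 230 kPa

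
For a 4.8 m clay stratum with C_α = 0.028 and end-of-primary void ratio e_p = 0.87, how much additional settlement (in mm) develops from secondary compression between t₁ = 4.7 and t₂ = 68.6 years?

Secondary compression: S_s = C_α·H/(1+e_p)·log₁₀(t₂/t₁)
S_s = 0.028×4.8/(1+0.87)×log₁₀(68.6/4.7)
    = 0.07187 × 1.164 = 0.08367 m

S_s ≈ 83.7 mm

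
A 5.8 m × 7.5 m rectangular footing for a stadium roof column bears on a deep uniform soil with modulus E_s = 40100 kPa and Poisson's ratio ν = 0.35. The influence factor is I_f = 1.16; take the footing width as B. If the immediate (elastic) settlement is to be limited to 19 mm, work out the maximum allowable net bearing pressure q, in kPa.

S_e = q·B·(1−ν²)/E_s · I_f  ⇒  q = S_e·E_s / (B·(1−ν²)·I_f).
q = 0.019 × 40100 / (5.8 × 0.8775 × 1.16) = 129.1 kPa

q ≈ 129 kPa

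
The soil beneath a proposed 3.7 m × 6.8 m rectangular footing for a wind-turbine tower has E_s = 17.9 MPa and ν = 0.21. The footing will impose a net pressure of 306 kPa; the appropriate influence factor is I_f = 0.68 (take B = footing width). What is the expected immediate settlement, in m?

Immediate (elastic) settlement: S_e = q·B·(1−ν²)/E_s · I_f.
E_s = 17.9 MPa = 17900 kPa.
S_e = 306 × 3.7 × (1 − 0.21²) / 17900 × 0.68
    = 306 × 3.7 × 0.9559 / 17900 × 0.68
    = 0.04111 m

S_e ≈ 0.0411 m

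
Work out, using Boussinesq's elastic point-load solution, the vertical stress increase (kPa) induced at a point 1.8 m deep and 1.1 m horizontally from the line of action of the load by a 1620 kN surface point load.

Boussinesq vertical stress below a point load on an elastic half-space:
Δσ_z = 3P/(2πz²) · [1 + (r/z)²]^(−5/2)
r/z = 1.1/1.8 = 0.61111; [1+(r/z)²]^(−5/2) = 0.45234.
Δσ_z = 3×1620/(2π×1.8²) × 0.45234 = 238.73 × 0.45234 = 108 kPa

Δσ_z ≈ 108 kPa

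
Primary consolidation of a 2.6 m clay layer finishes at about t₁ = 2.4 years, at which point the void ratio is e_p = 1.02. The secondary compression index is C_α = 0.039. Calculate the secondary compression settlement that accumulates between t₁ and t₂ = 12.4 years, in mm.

S_s ≈ 35.8 mm

Secondary compression: S_s = C_α·H/(1+e_p)·log₁₀(t₂/t₁)
S_s = 0.039×2.6/(1+1.02)×log₁₀(12.4/2.4)
    = 0.0502 × 0.7132 = 0.0358 m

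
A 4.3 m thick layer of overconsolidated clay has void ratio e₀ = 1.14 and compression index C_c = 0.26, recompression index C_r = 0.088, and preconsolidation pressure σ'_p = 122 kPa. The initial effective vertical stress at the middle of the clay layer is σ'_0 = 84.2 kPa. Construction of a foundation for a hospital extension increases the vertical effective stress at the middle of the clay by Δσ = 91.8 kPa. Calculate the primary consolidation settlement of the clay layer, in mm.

Final effective stress: σ'_f = 84.2 + 91.8 = 176 kPa.
σ'_f = 176 > σ'_p = 122 kPa, so the stress path crosses the preconsolidation pressure — recompression up to σ'_p, then virgin compression beyond:
S_c = H/(1+e₀)·[C_r·log₁₀(σ'_p/σ'_0) + C_c·log₁₀(σ'_f/σ'_p)]
    = 4.3/2.14 × [0.088×log₁₀(122/84.2) + 0.26×log₁₀(176/122)]
    = 2.0093 × [0.014172 + 0.04138] = 0.1116 m

S_c ≈ 112 mm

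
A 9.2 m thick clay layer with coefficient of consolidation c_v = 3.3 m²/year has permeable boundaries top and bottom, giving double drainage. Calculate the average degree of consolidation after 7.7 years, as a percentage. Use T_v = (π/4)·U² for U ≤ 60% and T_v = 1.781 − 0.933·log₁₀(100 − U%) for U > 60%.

Drainage path length: H_d = H/2 = 4.6 m (double drainage).
T_v = c_v·t/H_d² = 3.3×7.7/4.6² = 1.2009.
T_v = 1.2009 corresponds to the U > 60% branch:
U = 1 − 10^((1.781 − T_v)/0.933)/100 = 0.9581

U ≈ 95.8 %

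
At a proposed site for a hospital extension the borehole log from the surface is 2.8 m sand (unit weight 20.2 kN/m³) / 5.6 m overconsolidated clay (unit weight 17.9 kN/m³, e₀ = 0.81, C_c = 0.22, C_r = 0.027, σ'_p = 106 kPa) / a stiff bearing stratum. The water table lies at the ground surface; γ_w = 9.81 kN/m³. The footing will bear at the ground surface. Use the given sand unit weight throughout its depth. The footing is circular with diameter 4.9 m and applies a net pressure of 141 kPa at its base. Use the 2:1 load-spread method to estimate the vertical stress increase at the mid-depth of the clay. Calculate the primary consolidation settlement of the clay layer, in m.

Mid-depth of clay below the ground surface: z = 2.8 + 5.6/2 = 5.6 m.
Total vertical stress at mid-clay: σ_v = 20.2×2.8 + 17.9×2.8 = 106.68 kPa.
Pore pressure: u = 9.81×(5.6 − 0) = 54.936 kPa.
Initial effective stress: σ'_0 = σ_v − u = 106.68 − 54.936 = 51.744 kPa.
Stress increase at mid-clay by the 2:1 spreading method:
Δσ ≈ qD²/(D+z)² = 141×4.9²/(4.9+5.6)² = 30.707 kPa
Final effective stress: σ'_f = 51.744 + 30.707 = 82.451 kPa.
σ'_f = 82.451 ≤ σ'_p = 106 kPa, so the clay remains overconsolidated and only the recompression index applies:
S_c = C_r·H/(1+e₀)·log₁₀(σ'_f/σ'_0) = 0.027×5.6/1.81×log₁₀(82.451/51.744)
    = 0.083535 × 0.20234 = 0.0169 m

S_c ≈ 0.0169 m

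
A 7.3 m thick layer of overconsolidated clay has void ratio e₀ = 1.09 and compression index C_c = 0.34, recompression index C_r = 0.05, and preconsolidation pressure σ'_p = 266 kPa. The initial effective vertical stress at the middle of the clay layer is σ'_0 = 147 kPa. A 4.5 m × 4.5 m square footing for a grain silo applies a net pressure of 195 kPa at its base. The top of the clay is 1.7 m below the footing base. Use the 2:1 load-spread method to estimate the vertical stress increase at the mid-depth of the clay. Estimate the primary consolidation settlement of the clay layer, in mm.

Mid-depth of clay below the footing base: z = 1.7 + 7.3/2 = 5.35 m.
Stress increase at mid-clay by the 2:1 spreading method:
Δσ = qBL/((B+z)(L+z)) = 195×4.5×4.5/((4.5+5.35)(4.5+5.35)) = 40.699 kPa
Final effective stress: σ'_f = 147 + 40.699 = 187.7 kPa.
σ'_f = 187.7 ≤ σ'_p = 266 kPa, so the clay remains overconsolidated and only the recompression index applies:
S_c = C_r·H/(1+e₀)·log₁₀(σ'_f/σ'_0) = 0.05×7.3/2.09×log₁₀(187.7/147)
    = 0.17464 × 0.10615 = 0.01854 m

S_c ≈ 18.5 mm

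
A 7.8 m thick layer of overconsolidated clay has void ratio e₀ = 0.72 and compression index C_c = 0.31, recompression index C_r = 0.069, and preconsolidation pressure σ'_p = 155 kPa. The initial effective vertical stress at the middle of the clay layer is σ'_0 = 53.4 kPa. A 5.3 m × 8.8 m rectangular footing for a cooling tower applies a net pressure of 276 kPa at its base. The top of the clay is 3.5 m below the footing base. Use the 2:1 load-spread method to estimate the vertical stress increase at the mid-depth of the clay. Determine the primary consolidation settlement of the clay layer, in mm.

S_c ≈ 105 mm

Mid-depth of clay below the footing base: z = 3.5 + 7.8/2 = 7.4 m.
Stress increase at mid-clay by the 2:1 spreading method:
Δσ = qBL/((B+z)(L+z)) = 276×5.3×8.8/((5.3+7.4)(8.8+7.4)) = 62.568 kPa
Final effective stress: σ'_f = 53.4 + 62.568 = 115.97 kPa.
σ'_f = 115.97 ≤ σ'_p = 155 kPa, so the clay remains overconsolidated and only the recompression index applies:
S_c = C_r·H/(1+e₀)·log₁₀(σ'_f/σ'_0) = 0.069×7.8/1.72×log₁₀(115.97/53.4)
    = 0.31291 × 0.3368 = 0.1054 m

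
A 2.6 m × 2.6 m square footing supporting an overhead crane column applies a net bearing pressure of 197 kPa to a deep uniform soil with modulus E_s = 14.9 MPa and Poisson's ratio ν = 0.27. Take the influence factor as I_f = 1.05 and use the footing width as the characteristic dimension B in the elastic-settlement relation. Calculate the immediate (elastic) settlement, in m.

S_e ≈ 0.0335 m

Immediate (elastic) settlement: S_e = q·B·(1−ν²)/E_s · I_f.
E_s = 14.9 MPa = 14900 kPa.
S_e = 197 × 2.6 × (1 − 0.27²) / 14900 × 1.05
    = 197 × 2.6 × 0.9271 / 14900 × 1.05
    = 0.03346 m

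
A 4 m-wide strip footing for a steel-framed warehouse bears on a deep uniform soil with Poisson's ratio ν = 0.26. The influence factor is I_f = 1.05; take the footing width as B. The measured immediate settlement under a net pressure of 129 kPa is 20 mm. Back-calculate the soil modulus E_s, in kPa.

E_s ≈ 25300 kPa

S_e = q·B·(1−ν²)/E_s · I_f  ⇒  E_s = q·B·(1−ν²)·I_f / S_e.
E_s = 129 × 4 × 0.9324 × 1.05 / 0.02 = 25260 kPa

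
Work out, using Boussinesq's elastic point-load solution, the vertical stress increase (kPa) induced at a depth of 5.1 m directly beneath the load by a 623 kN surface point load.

Boussinesq vertical stress below a point load on an elastic half-space:
Δσ_z = 3P/(2πz²) · [1 + (r/z)²]^(−5/2)
r/z = 0/5.1 = 0; [1+(r/z)²]^(−5/2) = 1.
Δσ_z = 3×623/(2π×5.1²) × 1 = 11.436 × 1 = 11.44 kPa

Δσ_z ≈ 11.4 kPa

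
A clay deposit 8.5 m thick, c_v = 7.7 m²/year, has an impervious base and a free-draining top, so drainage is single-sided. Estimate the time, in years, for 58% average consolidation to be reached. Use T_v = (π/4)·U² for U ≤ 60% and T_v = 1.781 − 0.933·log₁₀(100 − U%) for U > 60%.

t ≈ 2.48 years

Drainage path length: H_d = H = 8.5 m (single drainage).
U ≤ 60%: T_v = (π/4)·U² = (π/4)×0.58² = 0.26421.
t = T_v·H_d²/c_v = 0.26421×8.5²/7.7 = 2.479 years.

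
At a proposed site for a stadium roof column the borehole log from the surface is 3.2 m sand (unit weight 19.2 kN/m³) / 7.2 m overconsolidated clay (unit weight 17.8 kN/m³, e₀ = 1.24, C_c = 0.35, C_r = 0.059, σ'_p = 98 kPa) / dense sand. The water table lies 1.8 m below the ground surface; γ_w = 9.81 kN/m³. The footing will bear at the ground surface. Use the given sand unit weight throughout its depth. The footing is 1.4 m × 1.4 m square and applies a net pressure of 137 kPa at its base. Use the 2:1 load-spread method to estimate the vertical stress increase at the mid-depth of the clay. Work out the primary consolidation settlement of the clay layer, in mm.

Mid-depth of clay below the ground surface: z = 3.2 + 7.2/2 = 6.8 m.
Total vertical stress at mid-clay: σ_v = 19.2×3.2 + 17.8×3.6 = 125.52 kPa.
Pore pressure: u = 9.81×(6.8 − 1.8) = 49.05 kPa.
Initial effective stress: σ'_0 = σ_v − u = 125.52 − 49.05 = 76.47 kPa.
Stress increase at mid-clay by the 2:1 spreading method:
Δσ = qBL/((B+z)(L+z)) = 137×1.4×1.4/((1.4+6.8)(1.4+6.8)) = 3.9935 kPa
Final effective stress: σ'_f = 76.47 + 3.9935 = 80.463 kPa.
σ'_f = 80.463 ≤ σ'_p = 98 kPa, so the clay remains overconsolidated and only the recompression index applies:
S_c = C_r·H/(1+e₀)·log₁₀(σ'_f/σ'_0) = 0.059×7.2/2.24×log₁₀(80.463/76.47)
    = 0.18964 × 0.022105 = 0.004192 m

S_c ≈ 4.19 mm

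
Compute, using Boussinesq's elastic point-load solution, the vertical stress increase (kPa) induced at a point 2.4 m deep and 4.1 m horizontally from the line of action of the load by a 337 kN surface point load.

Δσ_z ≈ 0.919 kPa

Boussinesq vertical stress below a point load on an elastic half-space:
Δσ_z = 3P/(2πz²) · [1 + (r/z)²]^(−5/2)
r/z = 4.1/2.4 = 1.7083; [1+(r/z)²]^(−5/2) = 0.032902.
Δσ_z = 3×337/(2π×2.4²) × 0.032902 = 27.935 × 0.032902 = 0.9191 kPa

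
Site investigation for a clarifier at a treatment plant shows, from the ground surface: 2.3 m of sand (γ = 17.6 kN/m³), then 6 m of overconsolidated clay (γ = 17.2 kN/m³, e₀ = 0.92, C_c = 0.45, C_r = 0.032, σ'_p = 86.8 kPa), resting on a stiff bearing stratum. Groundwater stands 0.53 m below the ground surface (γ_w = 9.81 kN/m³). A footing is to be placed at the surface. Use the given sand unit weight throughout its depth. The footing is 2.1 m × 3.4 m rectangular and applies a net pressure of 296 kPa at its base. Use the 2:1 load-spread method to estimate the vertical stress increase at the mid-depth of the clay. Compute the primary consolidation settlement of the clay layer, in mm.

S_c ≈ 23.7 mm

Mid-depth of clay below the ground surface: z = 2.3 + 6/2 = 5.3 m.
Total vertical stress at mid-clay: σ_v = 17.6×2.3 + 17.2×3 = 92.08 kPa.
Pore pressure: u = 9.81×(5.3 − 0.53) = 46.794 kPa.
Initial effective stress: σ'_0 = σ_v − u = 92.08 − 46.794 = 45.286 kPa.
Stress increase at mid-clay by the 2:1 spreading method:
Δσ = qBL/((B+z)(L+z)) = 296×2.1×3.4/((2.1+5.3)(3.4+5.3)) = 32.828 kPa
Final effective stress: σ'_f = 45.286 + 32.828 = 78.114 kPa.
σ'_f = 78.114 ≤ σ'_p = 86.8 kPa, so the clay remains overconsolidated and only the recompression index applies:
S_c = C_r·H/(1+e₀)·log₁₀(σ'_f/σ'_0) = 0.032×6/1.92×log₁₀(78.114/45.286)
    = 0.1 × 0.23676 = 0.02368 m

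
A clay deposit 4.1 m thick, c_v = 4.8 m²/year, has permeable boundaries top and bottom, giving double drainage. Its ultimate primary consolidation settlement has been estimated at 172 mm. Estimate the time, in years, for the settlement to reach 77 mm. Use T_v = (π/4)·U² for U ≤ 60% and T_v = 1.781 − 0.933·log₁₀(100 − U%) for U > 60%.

t ≈ 0.138 years

Drainage path length: H_d = H/2 = 2.05 m (double drainage).
U = S(t)/S_ult = 77/172 = 0.4477.
U ≤ 60%: T_v = (π/4)·U² = (π/4)×0.44767² = 0.1574.
t = T_v·H_d²/c_v = 0.1574×2.05²/4.8 = 0.1378 years.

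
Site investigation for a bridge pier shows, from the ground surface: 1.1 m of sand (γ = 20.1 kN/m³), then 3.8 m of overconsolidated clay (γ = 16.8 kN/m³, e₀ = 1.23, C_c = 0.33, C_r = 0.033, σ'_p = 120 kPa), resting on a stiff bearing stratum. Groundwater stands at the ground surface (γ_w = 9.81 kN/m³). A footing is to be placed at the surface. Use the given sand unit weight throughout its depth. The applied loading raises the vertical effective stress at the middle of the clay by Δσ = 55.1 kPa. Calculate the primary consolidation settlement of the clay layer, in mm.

S_c ≈ 28.7 mm

Mid-depth of clay below the ground surface: z = 1.1 + 3.8/2 = 3 m.
Total vertical stress at mid-clay: σ_v = 20.1×1.1 + 16.8×1.9 = 54.03 kPa.
Pore pressure: u = 9.81×(3 − 0) = 29.43 kPa.
Initial effective stress: σ'_0 = σ_v − u = 54.03 − 29.43 = 24.6 kPa.
Final effective stress: σ'_f = 24.6 + 55.1 = 79.7 kPa.
σ'_f = 79.7 ≤ σ'_p = 120 kPa, so the clay remains overconsolidated and only the recompression index applies:
S_c = C_r·H/(1+e₀)·log₁₀(σ'_f/σ'_0) = 0.033×3.8/2.23×log₁₀(79.7/24.6)
    = 0.056232 × 0.51052 = 0.02871 m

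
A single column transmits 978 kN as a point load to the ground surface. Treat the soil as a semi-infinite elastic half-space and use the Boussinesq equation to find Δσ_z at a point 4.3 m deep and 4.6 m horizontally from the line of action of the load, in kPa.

Δσ_z ≈ 3.75 kPa

Boussinesq vertical stress below a point load on an elastic half-space:
Δσ_z = 3P/(2πz²) · [1 + (r/z)²]^(−5/2)
r/z = 4.6/4.3 = 1.0698; [1+(r/z)²]^(−5/2) = 0.1485.
Δσ_z = 3×978/(2π×4.3²) × 0.1485 = 25.255 × 0.1485 = 3.75 kPa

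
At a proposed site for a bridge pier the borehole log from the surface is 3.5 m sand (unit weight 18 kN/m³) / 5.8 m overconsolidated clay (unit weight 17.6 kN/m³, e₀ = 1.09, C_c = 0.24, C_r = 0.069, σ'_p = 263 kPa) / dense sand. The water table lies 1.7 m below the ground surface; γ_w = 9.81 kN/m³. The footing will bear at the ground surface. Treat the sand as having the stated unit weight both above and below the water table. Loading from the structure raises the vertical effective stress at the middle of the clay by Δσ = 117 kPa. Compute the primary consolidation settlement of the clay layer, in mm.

Mid-depth of clay below the ground surface: z = 3.5 + 5.8/2 = 6.4 m.
Total vertical stress at mid-clay: σ_v = 18×3.5 + 17.6×2.9 = 114.04 kPa.
Pore pressure: u = 9.81×(6.4 − 1.7) = 46.107 kPa.
Initial effective stress: σ'_0 = σ_v − u = 114.04 − 46.107 = 67.933 kPa.
Final effective stress: σ'_f = 67.933 + 117 = 184.93 kPa.
σ'_f = 184.93 ≤ σ'_p = 263 kPa, so the clay remains overconsolidated and only the recompression index applies:
S_c = C_r·H/(1+e₀)·log₁₀(σ'_f/σ'_0) = 0.069×5.8/2.09×log₁₀(184.93/67.933)
    = 0.19148 × 0.43493 = 0.08328 m

S_c ≈ 83.3 mm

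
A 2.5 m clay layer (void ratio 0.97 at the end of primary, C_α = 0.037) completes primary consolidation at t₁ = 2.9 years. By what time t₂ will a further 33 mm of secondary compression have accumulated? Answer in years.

S_s = C_α·H/(1+e_p)·log₁₀(t₂/t₁) ⇒ log₁₀(t₂/t₁) = S_s·(1+e_p)/(C_α·H).
log₁₀(t₂/t₁) = 0.033 × (1+0.97) / (0.037×2.5) = 0.7028
t₂ = t₁ × 10^0.7028 = 2.9 × 5.044 = 14.63 years

t₂ ≈ 14.6 years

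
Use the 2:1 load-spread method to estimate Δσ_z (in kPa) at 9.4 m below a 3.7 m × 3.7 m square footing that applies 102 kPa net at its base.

Δσ_z ≈ 8.14 kPa

By the 2:1 method the load spreads at 1 horizontal : 2 vertical, so at depth z the loaded area has grown by z in each plan dimension:
Δσ = qBL/((B+z)(L+z)) = 102×3.7×3.7/((3.7+9.4)(3.7+9.4)) = 8.1369 kPa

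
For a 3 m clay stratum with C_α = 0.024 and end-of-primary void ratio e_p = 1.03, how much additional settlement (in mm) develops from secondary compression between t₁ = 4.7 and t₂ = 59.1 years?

Secondary compression: S_s = C_α·H/(1+e_p)·log₁₀(t₂/t₁)
S_s = 0.024×3/(1+1.03)×log₁₀(59.1/4.7)
    = 0.03547 × 1.099 = 0.039 m

S_s ≈ 39 mm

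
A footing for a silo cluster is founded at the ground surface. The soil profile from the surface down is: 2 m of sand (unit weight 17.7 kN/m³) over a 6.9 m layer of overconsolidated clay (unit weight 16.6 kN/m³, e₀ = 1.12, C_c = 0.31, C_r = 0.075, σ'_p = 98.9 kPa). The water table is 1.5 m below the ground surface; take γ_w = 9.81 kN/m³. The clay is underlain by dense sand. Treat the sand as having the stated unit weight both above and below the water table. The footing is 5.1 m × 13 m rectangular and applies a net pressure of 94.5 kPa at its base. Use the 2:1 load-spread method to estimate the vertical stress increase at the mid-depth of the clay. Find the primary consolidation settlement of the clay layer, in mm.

Mid-depth of clay below the ground surface: z = 2 + 6.9/2 = 5.45 m.
Total vertical stress at mid-clay: σ_v = 17.7×2 + 16.6×3.45 = 92.67 kPa.
Pore pressure: u = 9.81×(5.45 − 1.5) = 38.75 kPa.
Initial effective stress: σ'_0 = σ_v − u = 92.67 − 38.75 = 53.92 kPa.
Stress increase at mid-clay by the 2:1 spreading method:
Δσ = qBL/((B+z)(L+z)) = 94.5×5.1×13/((5.1+5.45)(13+5.45)) = 32.188 kPa
Final effective stress: σ'_f = 53.92 + 32.188 = 86.108 kPa.
σ'_f = 86.108 ≤ σ'_p = 98.9 kPa, so the clay remains overconsolidated and only the recompression index applies:
S_c = C_r·H/(1+e₀)·log₁₀(σ'_f/σ'_0) = 0.075×6.9/2.12×log₁₀(86.108/53.92)
    = 0.2441 × 0.20329 = 0.04962 m

S_c ≈ 49.6 mm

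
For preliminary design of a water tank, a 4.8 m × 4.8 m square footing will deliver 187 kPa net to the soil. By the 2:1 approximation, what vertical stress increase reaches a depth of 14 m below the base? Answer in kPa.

Δσ_z ≈ 12.2 kPa

By the 2:1 method the load spreads at 1 horizontal : 2 vertical, so at depth z the loaded area has grown by z in each plan dimension:
Δσ = qBL/((B+z)(L+z)) = 187×4.8×4.8/((4.8+14)(4.8+14)) = 12.19 kPa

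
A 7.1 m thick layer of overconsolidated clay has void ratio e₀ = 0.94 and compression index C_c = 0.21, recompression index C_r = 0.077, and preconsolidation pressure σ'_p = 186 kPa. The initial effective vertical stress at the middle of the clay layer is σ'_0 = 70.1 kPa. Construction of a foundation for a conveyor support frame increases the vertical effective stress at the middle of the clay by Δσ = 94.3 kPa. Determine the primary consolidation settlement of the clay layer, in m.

Final effective stress: σ'_f = 70.1 + 94.3 = 164.4 kPa.
σ'_f = 164.4 ≤ σ'_p = 186 kPa, so the clay remains overconsolidated and only the recompression index applies:
S_c = C_r·H/(1+e₀)·log₁₀(σ'_f/σ'_0) = 0.077×7.1/1.94×log₁₀(164.4/70.1)
    = 0.2818 × 0.37018 = 0.1043 m

S_c ≈ 0.104 m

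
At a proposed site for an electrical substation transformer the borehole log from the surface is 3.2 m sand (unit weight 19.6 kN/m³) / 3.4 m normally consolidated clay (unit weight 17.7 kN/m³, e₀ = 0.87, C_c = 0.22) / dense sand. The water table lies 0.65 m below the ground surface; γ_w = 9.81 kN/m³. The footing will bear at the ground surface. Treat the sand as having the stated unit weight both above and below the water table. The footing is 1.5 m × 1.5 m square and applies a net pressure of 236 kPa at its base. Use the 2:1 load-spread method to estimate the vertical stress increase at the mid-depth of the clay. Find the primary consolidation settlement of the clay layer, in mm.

S_c ≈ 39.3 mm

Mid-depth of clay below the ground surface: z = 3.2 + 3.4/2 = 4.9 m.
Total vertical stress at mid-clay: σ_v = 19.6×3.2 + 17.7×1.7 = 92.81 kPa.
Pore pressure: u = 9.81×(4.9 − 0.65) = 41.693 kPa.
Initial effective stress: σ'_0 = σ_v − u = 92.81 − 41.693 = 51.117 kPa.
Stress increase at mid-clay by the 2:1 spreading method:
Δσ = qBL/((B+z)(L+z)) = 236×1.5×1.5/((1.5+4.9)(1.5+4.9)) = 12.964 kPa
Final effective stress: σ'_f = σ'_0 + Δσ = 51.117 + 12.964 = 64.081 kPa.
Normally consolidated clay, so the full stress increment lies on the virgin compression line:
S_c = C_c·H/(1+e₀)·log₁₀(σ'_f/σ'_0) = 0.22×3.4/(1+0.87)×log₁₀(64.081/51.117)
    = 0.4 × 0.098164 = 0.03927 m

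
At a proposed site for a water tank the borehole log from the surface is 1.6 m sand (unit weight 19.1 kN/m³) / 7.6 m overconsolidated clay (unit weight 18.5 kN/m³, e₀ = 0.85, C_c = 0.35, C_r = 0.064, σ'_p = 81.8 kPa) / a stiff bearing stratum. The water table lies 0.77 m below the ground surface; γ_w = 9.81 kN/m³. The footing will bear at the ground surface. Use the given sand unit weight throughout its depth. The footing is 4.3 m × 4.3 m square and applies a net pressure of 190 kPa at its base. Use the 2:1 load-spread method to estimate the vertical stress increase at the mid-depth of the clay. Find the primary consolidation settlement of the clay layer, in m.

Mid-depth of clay below the ground surface: z = 1.6 + 7.6/2 = 5.4 m.
Total vertical stress at mid-clay: σ_v = 19.1×1.6 + 18.5×3.8 = 100.86 kPa.
Pore pressure: u = 9.81×(5.4 − 0.77) = 45.42 kPa.
Initial effective stress: σ'_0 = σ_v − u = 100.86 − 45.42 = 55.44 kPa.
Stress increase at mid-clay by the 2:1 spreading method:
Δσ = qBL/((B+z)(L+z)) = 190×4.3×4.3/((4.3+5.4)(4.3+5.4)) = 37.338 kPa
Final effective stress: σ'_f = 55.44 + 37.338 = 92.778 kPa.
σ'_f = 92.778 > σ'_p = 81.8 kPa, so the stress path crosses the preconsolidation pressure — recompression up to σ'_p, then virgin compression beyond:
S_c = H/(1+e₀)·[C_r·log₁₀(σ'_p/σ'_0) + C_c·log₁₀(σ'_f/σ'_p)]
    = 7.6/1.85 × [0.064×log₁₀(81.8/55.44) + 0.35×log₁₀(92.778/81.8)]
    = 4.1081 × [0.010812 + 0.019142] = 0.1231 m

S_c ≈ 0.123 m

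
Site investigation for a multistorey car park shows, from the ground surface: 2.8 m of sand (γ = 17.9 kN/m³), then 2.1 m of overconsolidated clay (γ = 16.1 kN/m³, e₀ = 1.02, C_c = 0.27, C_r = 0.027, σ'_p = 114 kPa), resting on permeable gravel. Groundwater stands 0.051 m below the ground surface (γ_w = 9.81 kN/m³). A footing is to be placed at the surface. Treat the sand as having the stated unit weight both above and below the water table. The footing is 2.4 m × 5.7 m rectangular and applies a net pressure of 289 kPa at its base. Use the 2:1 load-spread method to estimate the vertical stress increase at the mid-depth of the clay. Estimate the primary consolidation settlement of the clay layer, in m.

S_c ≈ 0.0143 m

Mid-depth of clay below the ground surface: z = 2.8 + 2.1/2 = 3.85 m.
Total vertical stress at mid-clay: σ_v = 17.9×2.8 + 16.1×1.05 = 67.025 kPa.
Pore pressure: u = 9.81×(3.85 − 0.051) = 37.268 kPa.
Initial effective stress: σ'_0 = σ_v − u = 67.025 − 37.268 = 29.757 kPa.
Stress increase at mid-clay by the 2:1 spreading method:
Δσ = qBL/((B+z)(L+z)) = 289×2.4×5.7/((2.4+3.85)(5.7+3.85)) = 66.237 kPa
Final effective stress: σ'_f = 29.757 + 66.237 = 95.994 kPa.
σ'_f = 95.994 ≤ σ'_p = 114 kPa, so the clay remains overconsolidated and only the recompression index applies:
S_c = C_r·H/(1+e₀)·log₁₀(σ'_f/σ'_0) = 0.027×2.1/2.02×log₁₀(95.994/29.757)
    = 0.028069 × 0.50865 = 0.01428 m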